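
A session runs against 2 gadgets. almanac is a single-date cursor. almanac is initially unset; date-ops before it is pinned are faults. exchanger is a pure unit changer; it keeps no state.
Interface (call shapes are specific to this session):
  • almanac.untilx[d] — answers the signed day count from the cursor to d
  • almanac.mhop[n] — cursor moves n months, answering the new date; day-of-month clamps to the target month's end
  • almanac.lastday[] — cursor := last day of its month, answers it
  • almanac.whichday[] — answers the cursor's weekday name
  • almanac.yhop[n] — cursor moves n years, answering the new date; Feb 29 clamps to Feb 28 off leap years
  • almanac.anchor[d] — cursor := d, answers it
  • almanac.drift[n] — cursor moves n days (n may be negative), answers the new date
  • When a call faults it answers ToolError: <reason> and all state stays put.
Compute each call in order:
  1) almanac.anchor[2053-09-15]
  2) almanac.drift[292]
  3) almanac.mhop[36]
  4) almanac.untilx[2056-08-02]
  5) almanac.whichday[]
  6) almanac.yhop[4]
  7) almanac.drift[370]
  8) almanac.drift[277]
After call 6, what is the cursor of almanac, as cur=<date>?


Answer: cur=2061-07-04

Derivation:
I call almanac.anchor using 2053-09-15, and see 2053-09-15.
Using almanac.drift using 292, which returns 2054-07-04.
Using almanac.mhop using 36, → 2057-07-04.
I use almanac.untilx using 2056-08-02, and see -336.
I use almanac.whichday: Wednesday.
Calling almanac.yhop using 4, giving 2061-07-04.
Calling almanac.drift using 370: 2062-07-09.
I invoke almanac.drift using 277, yielding 2063-04-12.


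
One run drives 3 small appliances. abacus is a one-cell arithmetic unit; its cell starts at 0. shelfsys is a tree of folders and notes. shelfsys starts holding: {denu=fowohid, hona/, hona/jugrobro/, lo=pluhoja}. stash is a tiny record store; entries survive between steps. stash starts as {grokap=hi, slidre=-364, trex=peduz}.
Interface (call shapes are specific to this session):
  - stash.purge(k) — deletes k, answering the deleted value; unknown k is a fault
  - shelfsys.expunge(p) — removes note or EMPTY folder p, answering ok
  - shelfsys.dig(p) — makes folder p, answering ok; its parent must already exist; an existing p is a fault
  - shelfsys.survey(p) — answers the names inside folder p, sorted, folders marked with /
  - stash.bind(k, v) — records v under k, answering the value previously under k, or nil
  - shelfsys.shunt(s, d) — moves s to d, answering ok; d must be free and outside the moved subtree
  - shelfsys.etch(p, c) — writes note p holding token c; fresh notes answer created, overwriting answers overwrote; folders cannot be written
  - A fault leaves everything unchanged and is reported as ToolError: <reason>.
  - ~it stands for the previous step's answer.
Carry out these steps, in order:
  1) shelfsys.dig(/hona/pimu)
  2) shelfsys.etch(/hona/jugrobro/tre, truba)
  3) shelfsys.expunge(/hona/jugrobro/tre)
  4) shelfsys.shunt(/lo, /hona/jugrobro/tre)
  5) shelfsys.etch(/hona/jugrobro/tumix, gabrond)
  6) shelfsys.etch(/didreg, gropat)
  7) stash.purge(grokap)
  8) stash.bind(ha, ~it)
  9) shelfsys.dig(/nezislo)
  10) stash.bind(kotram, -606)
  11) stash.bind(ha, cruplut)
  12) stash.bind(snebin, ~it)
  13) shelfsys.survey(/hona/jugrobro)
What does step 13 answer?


Do: shelfsys.dig[p='/hona/pimu']
See: ok
Do: shelfsys.etch[p='/hona/jugrobro/tre'; c='truba']
See: created
Do: shelfsys.expunge[p='/hona/jugrobro/tre']
See: ok
Do: shelfsys.shunt[s='/lo'; d='/hona/jugrobro/tre']
See: ok
Do: shelfsys.etch[p='/hona/jugrobro/tumix'; c='gabrond']
See: created
Do: shelfsys.etch[p='/didreg'; c='gropat']
See: created
Do: stash.purge[k='grokap']
See: hi
Do: stash.bind[k='ha'; v='~it']
See: nil
Do: shelfsys.dig[p='/nezislo']
See: ok
Do: stash.bind[k='kotram'; v='-606']
See: nil
Do: stash.bind[k='ha'; v='cruplut']
See: hi
Do: stash.bind[k='snebin'; v='~it']
See: nil
Do: shelfsys.survey[p='/hona/jugrobro']
See: [tre, tumix]

Answer: [tre, tumix]


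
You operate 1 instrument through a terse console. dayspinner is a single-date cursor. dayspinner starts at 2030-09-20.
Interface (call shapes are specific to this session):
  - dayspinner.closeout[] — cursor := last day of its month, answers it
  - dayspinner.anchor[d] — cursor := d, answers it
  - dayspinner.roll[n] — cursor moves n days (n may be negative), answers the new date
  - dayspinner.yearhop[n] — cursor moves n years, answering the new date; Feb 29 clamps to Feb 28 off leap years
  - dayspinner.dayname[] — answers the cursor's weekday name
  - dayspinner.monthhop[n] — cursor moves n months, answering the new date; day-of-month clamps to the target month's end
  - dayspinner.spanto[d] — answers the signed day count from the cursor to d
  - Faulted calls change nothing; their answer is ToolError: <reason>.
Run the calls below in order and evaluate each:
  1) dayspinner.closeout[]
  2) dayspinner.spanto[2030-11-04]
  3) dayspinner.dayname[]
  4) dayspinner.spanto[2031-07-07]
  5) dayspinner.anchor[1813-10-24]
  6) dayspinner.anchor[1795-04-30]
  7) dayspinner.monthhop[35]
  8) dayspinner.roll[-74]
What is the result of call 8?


Answer: 1798-01-15

Derivation:
// closeout() == 2030-09-30
// spanto(d: 2030-11-04) == 35
// dayname() == Monday
// spanto(d: 2031-07-07) == 280
// anchor(d: 1813-10-24) == 1813-10-24
// anchor(d: 1795-04-30) == 1795-04-30
// monthhop(n: 35) == 1798-03-30
// roll(n: -74) == 1798-01-15


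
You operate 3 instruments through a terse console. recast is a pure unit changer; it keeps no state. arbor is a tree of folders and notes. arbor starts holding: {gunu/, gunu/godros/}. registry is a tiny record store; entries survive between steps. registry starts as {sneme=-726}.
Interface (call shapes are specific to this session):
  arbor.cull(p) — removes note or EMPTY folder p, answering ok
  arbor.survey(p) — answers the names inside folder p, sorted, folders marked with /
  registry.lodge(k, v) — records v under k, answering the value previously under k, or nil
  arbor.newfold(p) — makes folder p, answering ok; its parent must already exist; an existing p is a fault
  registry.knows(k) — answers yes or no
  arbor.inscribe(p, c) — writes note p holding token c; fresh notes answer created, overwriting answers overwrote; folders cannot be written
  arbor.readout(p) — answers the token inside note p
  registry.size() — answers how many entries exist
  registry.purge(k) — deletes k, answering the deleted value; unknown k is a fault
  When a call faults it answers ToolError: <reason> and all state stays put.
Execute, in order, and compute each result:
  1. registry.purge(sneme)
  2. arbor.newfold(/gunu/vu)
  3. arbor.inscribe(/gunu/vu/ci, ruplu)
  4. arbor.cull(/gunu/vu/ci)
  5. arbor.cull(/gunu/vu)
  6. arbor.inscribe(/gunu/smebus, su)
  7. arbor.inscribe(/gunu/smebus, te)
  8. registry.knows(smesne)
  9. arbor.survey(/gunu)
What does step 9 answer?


·→ registry.purge(k: sneme)
·← -726
·→ arbor.newfold(p: /gunu/vu)
·← ok
·→ arbor.inscribe(p: /gunu/vu/ci, c: ruplu)
·← created
·→ arbor.cull(p: /gunu/vu/ci)
·← ok
·→ arbor.cull(p: /gunu/vu)
·← ok
·→ arbor.inscribe(p: /gunu/smebus, c: su)
·← created
·→ arbor.inscribe(p: /gunu/smebus, c: te)
·← overwrote
·→ registry.knows(k: smesne)
·← no
·→ arbor.survey(p: /gunu)
·← [godros/, smebus]

Answer: [godros/, smebus]


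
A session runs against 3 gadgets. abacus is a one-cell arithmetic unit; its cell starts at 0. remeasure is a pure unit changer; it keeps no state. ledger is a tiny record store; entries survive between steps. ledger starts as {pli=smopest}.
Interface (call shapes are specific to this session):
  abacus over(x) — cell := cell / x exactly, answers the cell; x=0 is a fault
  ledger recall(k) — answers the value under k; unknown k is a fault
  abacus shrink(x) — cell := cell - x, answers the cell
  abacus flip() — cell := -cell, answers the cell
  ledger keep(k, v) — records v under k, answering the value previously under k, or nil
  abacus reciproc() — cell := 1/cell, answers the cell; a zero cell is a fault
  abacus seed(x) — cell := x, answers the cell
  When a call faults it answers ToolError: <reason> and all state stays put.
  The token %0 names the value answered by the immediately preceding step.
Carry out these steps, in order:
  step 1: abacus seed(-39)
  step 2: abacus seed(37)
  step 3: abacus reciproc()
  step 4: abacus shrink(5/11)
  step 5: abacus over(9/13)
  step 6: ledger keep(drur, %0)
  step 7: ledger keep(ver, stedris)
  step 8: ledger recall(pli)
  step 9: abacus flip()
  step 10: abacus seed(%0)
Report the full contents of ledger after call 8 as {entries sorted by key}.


>>> abacus seed x→-39
[out] -39
>>> abacus seed x→37
[out] 37
>>> abacus reciproc
[out] 1/37
>>> abacus shrink x→5/11
[out] -174/407
>>> abacus over x→9/13
[out] -754/1221
>>> ledger keep k→drur v→%0
[out] nil
>>> ledger keep k→ver v→stedris
[out] nil
>>> ledger recall k→pli
[out] smopest
>>> abacus flip
[out] 754/1221
>>> abacus seed x→%0
[out] 754/1221

Answer: {drur=-754/1221, pli=smopest, ver=stedris}


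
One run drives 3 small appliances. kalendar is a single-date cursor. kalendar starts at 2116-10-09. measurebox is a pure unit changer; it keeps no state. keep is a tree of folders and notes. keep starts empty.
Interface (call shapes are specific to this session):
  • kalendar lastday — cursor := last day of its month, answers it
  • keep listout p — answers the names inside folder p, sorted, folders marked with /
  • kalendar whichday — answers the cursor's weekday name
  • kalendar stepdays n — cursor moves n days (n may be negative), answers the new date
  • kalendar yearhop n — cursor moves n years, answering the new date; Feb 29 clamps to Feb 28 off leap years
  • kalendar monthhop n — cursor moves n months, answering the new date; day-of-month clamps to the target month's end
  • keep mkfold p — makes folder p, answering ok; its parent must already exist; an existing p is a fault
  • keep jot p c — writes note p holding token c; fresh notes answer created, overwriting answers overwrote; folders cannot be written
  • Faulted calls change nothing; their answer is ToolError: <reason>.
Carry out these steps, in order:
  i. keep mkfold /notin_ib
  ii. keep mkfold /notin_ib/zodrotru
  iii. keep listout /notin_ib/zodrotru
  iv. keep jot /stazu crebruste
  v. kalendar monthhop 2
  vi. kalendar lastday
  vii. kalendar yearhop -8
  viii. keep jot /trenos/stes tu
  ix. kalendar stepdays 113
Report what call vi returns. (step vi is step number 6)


CALL keep mkfold[/notin_ib]
RET  ok
CALL keep mkfold[/notin_ib/zodrotru]
RET  ok
CALL keep listout[/notin_ib/zodrotru]
RET  []
CALL keep jot[/stazu; crebruste]
RET  created
CALL kalendar monthhop[2]
RET  2116-12-09
CALL kalendar lastday[]
RET  2116-12-31
CALL kalendar yearhop[-8]
RET  2108-12-31
CALL keep jot[/trenos/stes; tu]
RET  ToolError: no parent
CALL kalendar stepdays[113]
RET  2109-04-23

Answer: 2116-12-31


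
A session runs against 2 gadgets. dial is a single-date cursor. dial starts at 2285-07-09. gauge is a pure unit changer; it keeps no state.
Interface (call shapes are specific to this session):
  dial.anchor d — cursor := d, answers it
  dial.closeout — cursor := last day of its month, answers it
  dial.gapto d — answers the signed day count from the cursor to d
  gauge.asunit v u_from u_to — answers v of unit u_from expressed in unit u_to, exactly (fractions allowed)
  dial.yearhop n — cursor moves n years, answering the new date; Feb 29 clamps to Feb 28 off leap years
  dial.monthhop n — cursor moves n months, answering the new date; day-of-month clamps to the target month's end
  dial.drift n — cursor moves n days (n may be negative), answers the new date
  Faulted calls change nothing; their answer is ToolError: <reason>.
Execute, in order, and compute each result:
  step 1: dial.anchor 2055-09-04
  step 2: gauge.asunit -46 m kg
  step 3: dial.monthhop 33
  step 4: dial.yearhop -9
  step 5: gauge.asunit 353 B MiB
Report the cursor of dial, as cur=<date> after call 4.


CALL dial.anchor[d=2055-09-04]
RET  2055-09-04
CALL gauge.asunit[v=-46; u_from=m; u_to=kg]
RET  ToolError: incompatible units
CALL dial.monthhop[n=33]
RET  2058-06-04
CALL dial.yearhop[n=-9]
RET  2049-06-04
CALL gauge.asunit[v=353; u_from=B; u_to=MiB]
RET  353/1048576

Answer: cur=2049-06-04


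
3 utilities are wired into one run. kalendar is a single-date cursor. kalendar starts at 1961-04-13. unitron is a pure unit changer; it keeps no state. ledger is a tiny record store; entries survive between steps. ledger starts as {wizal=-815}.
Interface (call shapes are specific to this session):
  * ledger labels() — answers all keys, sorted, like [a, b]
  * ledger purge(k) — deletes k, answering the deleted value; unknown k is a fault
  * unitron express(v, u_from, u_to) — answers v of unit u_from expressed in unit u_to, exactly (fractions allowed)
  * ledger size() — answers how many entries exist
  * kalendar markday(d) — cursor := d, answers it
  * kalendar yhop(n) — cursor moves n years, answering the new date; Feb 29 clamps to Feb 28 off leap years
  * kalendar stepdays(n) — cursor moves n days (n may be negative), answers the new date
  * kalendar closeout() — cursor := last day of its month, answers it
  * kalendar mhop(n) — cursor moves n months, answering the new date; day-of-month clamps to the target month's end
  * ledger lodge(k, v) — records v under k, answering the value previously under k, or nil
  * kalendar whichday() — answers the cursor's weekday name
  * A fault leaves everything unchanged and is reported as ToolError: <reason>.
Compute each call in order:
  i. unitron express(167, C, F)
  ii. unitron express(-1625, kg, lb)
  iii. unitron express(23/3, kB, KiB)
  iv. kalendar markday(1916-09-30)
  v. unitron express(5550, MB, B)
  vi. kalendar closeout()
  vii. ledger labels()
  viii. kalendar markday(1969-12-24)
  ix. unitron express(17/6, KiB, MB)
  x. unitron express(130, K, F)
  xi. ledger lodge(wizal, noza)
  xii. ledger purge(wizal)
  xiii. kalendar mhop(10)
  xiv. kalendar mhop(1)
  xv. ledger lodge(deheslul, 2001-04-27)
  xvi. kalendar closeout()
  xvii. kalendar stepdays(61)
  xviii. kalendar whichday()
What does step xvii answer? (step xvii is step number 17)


Answer: 1971-01-30

Derivation:
Now I run unitron express using v=167, u_from=C, u_to=F, → 1663/5.
Calling unitron express using v=-1625, u_from=kg, u_to=lb, giving -162500000000/45359237.
Using unitron express using v=23/3, u_from=kB, u_to=KiB, which returns 2875/384.
Using kalendar markday using d=1916-09-30, giving 1916-09-30.
Next I call unitron express using v=5550, u_from=MB, u_to=B, and get 5550000000.
I call kalendar closeout, yielding 1916-09-30.
Invoking ledger labels(), and get [wizal].
Next I call kalendar markday using d=1969-12-24, which returns 1969-12-24.
Then unitron express using v=17/6, u_from=KiB, u_to=MB, — result: 136/46875.
Now I run unitron express using v=130, u_from=K, u_to=F, which returns -22567/100.
I use ledger lodge using k=wizal, v=noza, giving -815.
Calling ledger purge using k=wizal, and get noza.
I run kalendar mhop using n=10, → 1970-10-24.
I try kalendar mhop using n=1: 1970-11-24.
I invoke ledger lodge using k=deheslul, v=2001-04-27, and get nil.
I invoke kalendar closeout(), and get 1970-11-30.
Using kalendar stepdays using n=61, and see 1971-01-30.
Invoking kalendar whichday(), and get Saturday.


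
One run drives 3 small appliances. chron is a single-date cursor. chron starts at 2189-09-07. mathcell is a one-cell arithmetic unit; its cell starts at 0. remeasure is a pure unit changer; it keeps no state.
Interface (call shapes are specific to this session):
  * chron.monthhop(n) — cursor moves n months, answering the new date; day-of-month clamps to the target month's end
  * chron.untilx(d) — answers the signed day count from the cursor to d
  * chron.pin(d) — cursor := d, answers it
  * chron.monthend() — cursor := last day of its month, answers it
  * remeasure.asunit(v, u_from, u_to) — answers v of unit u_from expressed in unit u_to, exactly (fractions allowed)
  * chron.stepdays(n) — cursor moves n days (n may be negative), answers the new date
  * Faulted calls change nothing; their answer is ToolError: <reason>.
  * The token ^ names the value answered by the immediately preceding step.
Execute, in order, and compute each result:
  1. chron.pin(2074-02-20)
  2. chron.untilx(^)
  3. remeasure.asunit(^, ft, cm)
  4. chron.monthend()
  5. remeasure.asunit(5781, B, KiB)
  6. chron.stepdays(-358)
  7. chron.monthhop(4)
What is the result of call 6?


Answer: 2073-03-07

Derivation:
==> pin(d=2074-02-20)
<== 2074-02-20
==> untilx(d=^)
<== 0
==> asunit(v=^, u_from=ft, u_to=cm)
<== 0
==> monthend()
<== 2074-02-28
==> asunit(v=5781, u_from=B, u_to=KiB)
<== 5781/1024
==> stepdays(n=-358)
<== 2073-03-07
==> monthhop(n=4)
<== 2073-07-07


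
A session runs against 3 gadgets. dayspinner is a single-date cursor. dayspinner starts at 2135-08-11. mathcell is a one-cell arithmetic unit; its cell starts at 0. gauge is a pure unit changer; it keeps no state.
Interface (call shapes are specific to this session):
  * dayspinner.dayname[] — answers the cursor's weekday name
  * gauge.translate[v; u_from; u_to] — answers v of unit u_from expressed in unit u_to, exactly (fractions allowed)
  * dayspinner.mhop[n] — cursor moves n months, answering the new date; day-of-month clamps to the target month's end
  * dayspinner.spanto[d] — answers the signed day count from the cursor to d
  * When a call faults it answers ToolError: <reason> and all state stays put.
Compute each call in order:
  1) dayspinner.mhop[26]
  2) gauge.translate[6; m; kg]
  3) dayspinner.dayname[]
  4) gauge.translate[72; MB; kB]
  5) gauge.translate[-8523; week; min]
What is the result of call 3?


Answer: Friday

Derivation:
==> dayspinner.mhop(n=26)
<== 2137-10-11
==> gauge.translate(v=6, u_from=m, u_to=kg)
<== ToolError: incompatible units
==> dayspinner.dayname()
<== Friday
==> gauge.translate(v=72, u_from=MB, u_to=kB)
<== 72000
==> gauge.translate(v=-8523, u_from=week, u_to=min)
<== -85911840


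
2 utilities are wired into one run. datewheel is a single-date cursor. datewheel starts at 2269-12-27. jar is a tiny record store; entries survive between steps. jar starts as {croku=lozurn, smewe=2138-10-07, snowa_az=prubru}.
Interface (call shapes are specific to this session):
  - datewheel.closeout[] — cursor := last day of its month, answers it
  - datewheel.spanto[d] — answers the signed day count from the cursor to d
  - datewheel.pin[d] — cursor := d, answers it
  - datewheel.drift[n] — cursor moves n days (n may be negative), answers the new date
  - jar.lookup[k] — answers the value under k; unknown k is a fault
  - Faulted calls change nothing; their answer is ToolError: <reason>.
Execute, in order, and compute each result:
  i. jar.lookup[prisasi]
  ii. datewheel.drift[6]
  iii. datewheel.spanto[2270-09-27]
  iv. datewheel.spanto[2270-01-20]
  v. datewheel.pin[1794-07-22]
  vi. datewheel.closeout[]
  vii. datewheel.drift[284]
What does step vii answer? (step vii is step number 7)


Answer: 1795-05-11

Derivation:
I call jar.lookup using k=prisasi, giving ToolError: no such key prisasi.
Invoking datewheel.drift using n=6: 2270-01-02.
Now I run datewheel.spanto using d=2270-09-27, → 268.
Invoking datewheel.spanto using d=2270-01-20: 18.
Calling datewheel.pin using d=1794-07-22, — result: 1794-07-22.
Then datewheel.closeout(), → 1794-07-31.
I try datewheel.drift using n=284, giving 1795-05-11.


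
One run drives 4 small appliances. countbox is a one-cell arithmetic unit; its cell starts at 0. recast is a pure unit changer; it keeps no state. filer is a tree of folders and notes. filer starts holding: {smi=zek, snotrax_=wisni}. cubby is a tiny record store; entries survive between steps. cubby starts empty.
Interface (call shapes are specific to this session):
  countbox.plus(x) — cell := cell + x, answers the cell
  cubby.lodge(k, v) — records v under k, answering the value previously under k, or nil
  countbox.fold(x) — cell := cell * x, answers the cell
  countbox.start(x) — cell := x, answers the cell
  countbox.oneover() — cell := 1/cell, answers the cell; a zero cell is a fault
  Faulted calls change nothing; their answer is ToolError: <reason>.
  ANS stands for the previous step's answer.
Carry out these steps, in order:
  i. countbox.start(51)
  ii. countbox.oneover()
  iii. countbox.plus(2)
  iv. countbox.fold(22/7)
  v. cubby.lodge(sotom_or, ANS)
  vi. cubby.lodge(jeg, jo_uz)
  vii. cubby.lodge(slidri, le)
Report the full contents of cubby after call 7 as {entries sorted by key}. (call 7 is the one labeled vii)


CALL countbox.start[x: 51]
RET  51
CALL countbox.oneover[]
RET  1/51
CALL countbox.plus[x: 2]
RET  103/51
CALL countbox.fold[x: 22/7]
RET  2266/357
CALL cubby.lodge[k: sotom_or; v: ANS]
RET  nil
CALL cubby.lodge[k: jeg; v: jo_uz]
RET  nil
CALL cubby.lodge[k: slidri; v: le]
RET  nil

Answer: {jeg=jo_uz, slidri=le, sotom_or=2266/357}


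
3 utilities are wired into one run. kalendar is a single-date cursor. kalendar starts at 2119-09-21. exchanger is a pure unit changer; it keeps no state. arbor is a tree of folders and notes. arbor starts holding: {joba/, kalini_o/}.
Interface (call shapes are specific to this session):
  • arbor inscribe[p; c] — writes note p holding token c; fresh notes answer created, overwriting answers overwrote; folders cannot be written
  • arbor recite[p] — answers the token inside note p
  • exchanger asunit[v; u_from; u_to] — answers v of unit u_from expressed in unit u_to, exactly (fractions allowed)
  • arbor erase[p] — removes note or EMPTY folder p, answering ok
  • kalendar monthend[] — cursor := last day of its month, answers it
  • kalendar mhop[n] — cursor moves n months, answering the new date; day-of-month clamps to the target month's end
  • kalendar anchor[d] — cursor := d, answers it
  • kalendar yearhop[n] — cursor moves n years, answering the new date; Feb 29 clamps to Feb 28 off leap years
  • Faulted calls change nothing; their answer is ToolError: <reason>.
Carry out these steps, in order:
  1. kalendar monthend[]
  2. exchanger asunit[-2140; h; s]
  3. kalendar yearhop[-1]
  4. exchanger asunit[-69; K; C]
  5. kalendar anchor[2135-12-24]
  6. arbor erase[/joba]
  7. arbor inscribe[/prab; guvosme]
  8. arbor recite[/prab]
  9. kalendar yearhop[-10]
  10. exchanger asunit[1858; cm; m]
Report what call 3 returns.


Answer: 2118-09-30

Derivation:
Act: kalendar monthend[]
Obs: 2119-09-30
Act: exchanger asunit[v=-2140; u_from=h; u_to=s]
Obs: -7704000
Act: kalendar yearhop[n=-1]
Obs: 2118-09-30
Act: exchanger asunit[v=-69; u_from=K; u_to=C]
Obs: -6843/20
Act: kalendar anchor[d=2135-12-24]
Obs: 2135-12-24
Act: arbor erase[p=/joba]
Obs: ok
Act: arbor inscribe[p=/prab; c=guvosme]
Obs: created
Act: arbor recite[p=/prab]
Obs: guvosme
Act: kalendar yearhop[n=-10]
Obs: 2125-12-24
Act: exchanger asunit[v=1858; u_from=cm; u_to=m]
Obs: 929/50


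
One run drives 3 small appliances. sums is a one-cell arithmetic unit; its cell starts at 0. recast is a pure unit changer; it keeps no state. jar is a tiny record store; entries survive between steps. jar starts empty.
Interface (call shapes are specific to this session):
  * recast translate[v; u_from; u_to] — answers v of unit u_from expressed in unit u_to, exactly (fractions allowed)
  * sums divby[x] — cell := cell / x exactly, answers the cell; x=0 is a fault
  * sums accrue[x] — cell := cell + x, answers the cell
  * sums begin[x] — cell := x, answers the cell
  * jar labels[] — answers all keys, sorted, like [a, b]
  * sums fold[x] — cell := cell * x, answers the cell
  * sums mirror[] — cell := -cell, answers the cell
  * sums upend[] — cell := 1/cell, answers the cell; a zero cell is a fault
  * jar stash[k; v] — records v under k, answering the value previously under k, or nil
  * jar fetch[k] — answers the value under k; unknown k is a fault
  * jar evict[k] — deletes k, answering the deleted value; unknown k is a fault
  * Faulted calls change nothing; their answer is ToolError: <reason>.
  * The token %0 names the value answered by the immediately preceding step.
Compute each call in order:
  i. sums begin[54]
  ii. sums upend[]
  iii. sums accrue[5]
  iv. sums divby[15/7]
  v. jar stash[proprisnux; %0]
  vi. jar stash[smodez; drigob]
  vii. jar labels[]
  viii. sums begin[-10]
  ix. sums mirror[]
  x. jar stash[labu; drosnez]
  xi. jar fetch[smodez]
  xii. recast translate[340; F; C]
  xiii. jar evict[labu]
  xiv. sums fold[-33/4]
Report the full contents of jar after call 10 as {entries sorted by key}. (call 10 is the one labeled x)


Step: sums begin[x→54]
Result: 54
Step: sums upend[]
Result: 1/54
Step: sums accrue[x→5]
Result: 271/54
Step: sums divby[x→15/7]
Result: 1897/810
Step: jar stash[k→proprisnux; v→%0]
Result: nil
Step: jar stash[k→smodez; v→drigob]
Result: nil
Step: jar labels[]
Result: [proprisnux, smodez]
Step: sums begin[x→-10]
Result: -10
Step: sums mirror[]
Result: 10
Step: jar stash[k→labu; v→drosnez]
Result: nil
Step: jar fetch[k→smodez]
Result: drigob
Step: recast translate[v→340; u_from→F; u_to→C]
Result: 1540/9
Step: jar evict[k→labu]
Result: drosnez
Step: sums fold[x→-33/4]
Result: -165/2

Answer: {labu=drosnez, proprisnux=1897/810, smodez=drigob}


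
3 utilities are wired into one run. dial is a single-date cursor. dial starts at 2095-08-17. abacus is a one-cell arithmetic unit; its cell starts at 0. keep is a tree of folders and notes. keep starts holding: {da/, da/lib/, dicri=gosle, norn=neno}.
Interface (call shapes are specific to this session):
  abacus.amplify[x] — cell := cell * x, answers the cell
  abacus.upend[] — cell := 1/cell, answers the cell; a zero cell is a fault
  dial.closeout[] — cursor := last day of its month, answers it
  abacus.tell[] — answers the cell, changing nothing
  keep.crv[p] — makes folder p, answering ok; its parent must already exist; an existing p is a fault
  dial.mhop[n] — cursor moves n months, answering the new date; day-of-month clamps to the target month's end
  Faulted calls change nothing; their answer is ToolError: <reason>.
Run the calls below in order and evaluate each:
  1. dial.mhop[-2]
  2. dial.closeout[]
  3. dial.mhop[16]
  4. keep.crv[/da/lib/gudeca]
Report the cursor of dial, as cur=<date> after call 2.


Answer: cur=2095-06-30

Derivation:
$ dial.mhop n→-2
:: 2095-06-17
$ dial.closeout
:: 2095-06-30
$ dial.mhop n→16
:: 2096-10-30
$ keep.crv p→/da/lib/gudeca
:: ok


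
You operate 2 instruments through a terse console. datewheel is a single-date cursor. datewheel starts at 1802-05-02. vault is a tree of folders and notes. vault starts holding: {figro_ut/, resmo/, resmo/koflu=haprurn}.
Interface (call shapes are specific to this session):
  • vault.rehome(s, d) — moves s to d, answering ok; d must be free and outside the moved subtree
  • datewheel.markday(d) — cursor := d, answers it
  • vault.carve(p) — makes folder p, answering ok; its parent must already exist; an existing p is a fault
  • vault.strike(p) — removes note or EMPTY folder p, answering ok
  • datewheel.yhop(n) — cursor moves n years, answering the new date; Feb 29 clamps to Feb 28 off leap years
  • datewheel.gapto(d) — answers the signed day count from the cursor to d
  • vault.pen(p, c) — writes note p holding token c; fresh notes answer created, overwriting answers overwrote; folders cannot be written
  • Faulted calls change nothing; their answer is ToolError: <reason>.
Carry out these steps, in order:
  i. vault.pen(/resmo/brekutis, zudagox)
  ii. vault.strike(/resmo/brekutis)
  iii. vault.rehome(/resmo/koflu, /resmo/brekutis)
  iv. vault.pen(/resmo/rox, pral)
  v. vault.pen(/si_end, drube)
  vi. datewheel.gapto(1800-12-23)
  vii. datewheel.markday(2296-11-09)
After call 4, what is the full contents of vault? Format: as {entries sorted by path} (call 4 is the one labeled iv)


Answer: {figro_ut/, resmo/, resmo/brekutis=haprurn, resmo/rox=pral}

Derivation:
→ pen(/resmo/brekutis, zudagox)
← created
→ strike(/resmo/brekutis)
← ok
→ rehome(/resmo/koflu, /resmo/brekutis)
← ok
→ pen(/resmo/rox, pral)
← created
→ pen(/si_end, drube)
← created
→ gapto(1800-12-23)
← -495
→ markday(2296-11-09)
← 2296-11-09


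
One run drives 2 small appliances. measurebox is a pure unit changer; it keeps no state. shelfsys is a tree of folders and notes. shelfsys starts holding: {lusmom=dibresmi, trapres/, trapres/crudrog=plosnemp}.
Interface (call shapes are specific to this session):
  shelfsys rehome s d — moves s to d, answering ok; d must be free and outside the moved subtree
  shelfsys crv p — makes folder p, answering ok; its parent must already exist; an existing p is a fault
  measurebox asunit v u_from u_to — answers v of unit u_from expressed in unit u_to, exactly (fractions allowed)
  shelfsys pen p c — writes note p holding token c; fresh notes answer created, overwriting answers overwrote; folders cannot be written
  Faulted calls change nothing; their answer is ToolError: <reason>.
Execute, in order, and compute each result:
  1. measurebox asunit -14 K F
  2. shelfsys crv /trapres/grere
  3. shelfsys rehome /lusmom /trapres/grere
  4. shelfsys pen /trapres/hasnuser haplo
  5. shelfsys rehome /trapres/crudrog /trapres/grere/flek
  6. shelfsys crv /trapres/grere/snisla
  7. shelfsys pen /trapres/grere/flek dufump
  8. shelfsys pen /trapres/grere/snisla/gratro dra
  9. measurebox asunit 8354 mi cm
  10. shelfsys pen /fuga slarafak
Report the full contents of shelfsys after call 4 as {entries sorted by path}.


Answer: {lusmom=dibresmi, trapres/, trapres/crudrog=plosnemp, trapres/grere/, trapres/hasnuser=haplo}

Derivation:
>>> measurebox asunit -14 K F
:: -48487/100
>>> shelfsys crv /trapres/grere
:: ok
>>> shelfsys rehome /lusmom /trapres/grere
:: ToolError: exists
>>> shelfsys pen /trapres/hasnuser haplo
:: created
>>> shelfsys rehome /trapres/crudrog /trapres/grere/flek
:: ok
>>> shelfsys crv /trapres/grere/snisla
:: ok
>>> shelfsys pen /trapres/grere/flek dufump
:: overwrote
>>> shelfsys pen /trapres/grere/snisla/gratro dra
:: created
>>> measurebox asunit 8354 mi cm
:: 6722229888/5
>>> shelfsys pen /fuga slarafak
:: created


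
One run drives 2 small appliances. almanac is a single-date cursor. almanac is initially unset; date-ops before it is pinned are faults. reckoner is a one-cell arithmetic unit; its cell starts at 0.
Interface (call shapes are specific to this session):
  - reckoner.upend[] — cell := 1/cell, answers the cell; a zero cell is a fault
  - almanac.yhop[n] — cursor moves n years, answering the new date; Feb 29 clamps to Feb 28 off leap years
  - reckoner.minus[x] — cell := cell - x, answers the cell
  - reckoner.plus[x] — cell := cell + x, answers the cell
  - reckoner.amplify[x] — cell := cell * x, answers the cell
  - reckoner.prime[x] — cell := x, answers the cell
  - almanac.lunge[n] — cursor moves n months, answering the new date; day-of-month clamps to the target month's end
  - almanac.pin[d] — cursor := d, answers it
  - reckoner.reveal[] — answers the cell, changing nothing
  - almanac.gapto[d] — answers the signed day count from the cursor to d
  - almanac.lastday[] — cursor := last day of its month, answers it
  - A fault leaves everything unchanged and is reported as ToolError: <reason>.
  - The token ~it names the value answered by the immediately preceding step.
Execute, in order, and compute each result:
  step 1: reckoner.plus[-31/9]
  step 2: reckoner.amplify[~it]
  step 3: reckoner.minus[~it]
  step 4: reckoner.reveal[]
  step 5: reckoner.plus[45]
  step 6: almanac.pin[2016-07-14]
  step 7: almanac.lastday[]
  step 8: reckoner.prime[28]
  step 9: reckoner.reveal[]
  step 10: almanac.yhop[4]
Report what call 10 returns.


Answer: 2020-07-31

Derivation:
I invoke reckoner.plus on -31/9, and observe -31/9.
I call reckoner.amplify on ~it, → 961/81.
Calling reckoner.minus on ~it, yielding 0.
Calling reckoner.reveal(), — result: 0.
Now I run reckoner.plus on 45, — result: 45.
I run almanac.pin on 2016-07-14, and see 2016-07-14.
Calling almanac.lastday, yielding 2016-07-31.
I use reckoner.prime on 28, and observe 28.
Then reckoner.reveal(), → 28.
I run almanac.yhop on 4, → 2020-07-31.


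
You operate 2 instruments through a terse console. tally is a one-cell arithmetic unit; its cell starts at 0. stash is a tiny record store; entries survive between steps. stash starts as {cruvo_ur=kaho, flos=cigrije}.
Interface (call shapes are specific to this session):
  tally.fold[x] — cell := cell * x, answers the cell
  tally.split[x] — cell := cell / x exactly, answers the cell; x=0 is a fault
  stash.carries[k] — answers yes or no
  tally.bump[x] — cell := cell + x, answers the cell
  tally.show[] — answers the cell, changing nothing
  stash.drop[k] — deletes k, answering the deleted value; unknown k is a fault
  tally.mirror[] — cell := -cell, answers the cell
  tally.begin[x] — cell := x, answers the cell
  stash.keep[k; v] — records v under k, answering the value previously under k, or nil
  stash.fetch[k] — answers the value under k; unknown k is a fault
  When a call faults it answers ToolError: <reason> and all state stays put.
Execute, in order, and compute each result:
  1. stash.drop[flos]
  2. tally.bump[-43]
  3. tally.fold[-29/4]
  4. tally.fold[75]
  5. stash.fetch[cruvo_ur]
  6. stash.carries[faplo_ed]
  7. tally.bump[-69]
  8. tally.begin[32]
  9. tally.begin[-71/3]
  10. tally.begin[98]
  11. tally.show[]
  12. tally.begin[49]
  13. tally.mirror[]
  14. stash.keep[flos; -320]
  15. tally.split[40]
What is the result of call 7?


==> stash.drop(k='flos')
<== cigrije
==> tally.bump(x='-43')
<== -43
==> tally.fold(x='-29/4')
<== 1247/4
==> tally.fold(x='75')
<== 93525/4
==> stash.fetch(k='cruvo_ur')
<== kaho
==> stash.carries(k='faplo_ed')
<== no
==> tally.bump(x='-69')
<== 93249/4
==> tally.begin(x='32')
<== 32
==> tally.begin(x='-71/3')
<== -71/3
==> tally.begin(x='98')
<== 98
==> tally.show()
<== 98
==> tally.begin(x='49')
<== 49
==> tally.mirror()
<== -49
==> stash.keep(k='flos', v='-320')
<== nil
==> tally.split(x='40')
<== -49/40

Answer: 93249/4


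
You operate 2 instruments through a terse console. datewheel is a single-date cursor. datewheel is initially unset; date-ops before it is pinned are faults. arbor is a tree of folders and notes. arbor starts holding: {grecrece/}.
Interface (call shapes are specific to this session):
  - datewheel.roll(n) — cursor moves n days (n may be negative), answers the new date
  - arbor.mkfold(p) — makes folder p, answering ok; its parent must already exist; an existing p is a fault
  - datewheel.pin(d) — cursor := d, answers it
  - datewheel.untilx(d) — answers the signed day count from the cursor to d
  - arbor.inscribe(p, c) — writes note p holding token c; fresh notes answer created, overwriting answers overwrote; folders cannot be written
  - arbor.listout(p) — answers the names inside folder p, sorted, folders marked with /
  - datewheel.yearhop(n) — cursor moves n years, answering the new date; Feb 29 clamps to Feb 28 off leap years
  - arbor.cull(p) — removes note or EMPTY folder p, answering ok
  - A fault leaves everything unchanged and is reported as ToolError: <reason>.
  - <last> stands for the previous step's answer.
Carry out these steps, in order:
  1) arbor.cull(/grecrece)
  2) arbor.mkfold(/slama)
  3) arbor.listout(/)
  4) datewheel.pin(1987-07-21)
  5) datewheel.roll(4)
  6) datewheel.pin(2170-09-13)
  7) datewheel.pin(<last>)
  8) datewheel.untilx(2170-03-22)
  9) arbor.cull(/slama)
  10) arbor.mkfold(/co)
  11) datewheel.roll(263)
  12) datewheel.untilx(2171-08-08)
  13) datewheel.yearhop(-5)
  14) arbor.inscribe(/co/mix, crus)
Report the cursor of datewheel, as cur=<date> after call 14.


Answer: cur=2166-06-03

Derivation:
CALL cull[p=/grecrece]
RET  ok
CALL mkfold[p=/slama]
RET  ok
CALL listout[p=/]
RET  [slama/]
CALL pin[d=1987-07-21]
RET  1987-07-21
CALL roll[n=4]
RET  1987-07-25
CALL pin[d=2170-09-13]
RET  2170-09-13
CALL pin[d=<last>]
RET  2170-09-13
CALL untilx[d=2170-03-22]
RET  -175
CALL cull[p=/slama]
RET  ok
CALL mkfold[p=/co]
RET  ok
CALL roll[n=263]
RET  2171-06-03
CALL untilx[d=2171-08-08]
RET  66
CALL yearhop[n=-5]
RET  2166-06-03
CALL inscribe[p=/co/mix; c=crus]
RET  created


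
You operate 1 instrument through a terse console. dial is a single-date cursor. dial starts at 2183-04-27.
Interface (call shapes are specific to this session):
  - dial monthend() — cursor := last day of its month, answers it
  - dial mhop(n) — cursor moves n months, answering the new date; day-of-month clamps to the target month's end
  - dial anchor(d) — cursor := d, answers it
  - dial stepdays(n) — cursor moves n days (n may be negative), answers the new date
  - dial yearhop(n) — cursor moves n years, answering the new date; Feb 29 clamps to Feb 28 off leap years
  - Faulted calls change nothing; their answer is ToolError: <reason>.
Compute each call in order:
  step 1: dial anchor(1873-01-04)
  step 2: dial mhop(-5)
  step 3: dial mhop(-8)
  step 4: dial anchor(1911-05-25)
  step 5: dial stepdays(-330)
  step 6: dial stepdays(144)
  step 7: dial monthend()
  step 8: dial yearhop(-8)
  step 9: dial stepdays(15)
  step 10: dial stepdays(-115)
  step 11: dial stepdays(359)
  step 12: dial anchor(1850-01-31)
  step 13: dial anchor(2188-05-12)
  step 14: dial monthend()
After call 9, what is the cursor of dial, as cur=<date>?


Answer: cur=1902-12-15

Derivation:
I invoke dial anchor using d='1873-01-04', giving 1873-01-04.
Using dial mhop using n='-5', which returns 1872-08-04.
Using dial mhop using n='-8', and get 1871-12-04.
I call dial anchor using d='1911-05-25', giving 1911-05-25.
Invoking dial stepdays using n='-330', yielding 1910-06-29.
Then dial stepdays using n='144', and see 1910-11-20.
Now I run dial monthend(), and observe 1910-11-30.
Next I call dial yearhop using n='-8': 1902-11-30.
Next I call dial stepdays using n='15', → 1902-12-15.
I use dial stepdays using n='-115', giving 1902-08-22.
I invoke dial stepdays using n='359', and observe 1903-08-16.
I use dial anchor using d='1850-01-31', yielding 1850-01-31.
I run dial anchor using d='2188-05-12', and see 2188-05-12.
I call dial monthend, → 2188-05-31.


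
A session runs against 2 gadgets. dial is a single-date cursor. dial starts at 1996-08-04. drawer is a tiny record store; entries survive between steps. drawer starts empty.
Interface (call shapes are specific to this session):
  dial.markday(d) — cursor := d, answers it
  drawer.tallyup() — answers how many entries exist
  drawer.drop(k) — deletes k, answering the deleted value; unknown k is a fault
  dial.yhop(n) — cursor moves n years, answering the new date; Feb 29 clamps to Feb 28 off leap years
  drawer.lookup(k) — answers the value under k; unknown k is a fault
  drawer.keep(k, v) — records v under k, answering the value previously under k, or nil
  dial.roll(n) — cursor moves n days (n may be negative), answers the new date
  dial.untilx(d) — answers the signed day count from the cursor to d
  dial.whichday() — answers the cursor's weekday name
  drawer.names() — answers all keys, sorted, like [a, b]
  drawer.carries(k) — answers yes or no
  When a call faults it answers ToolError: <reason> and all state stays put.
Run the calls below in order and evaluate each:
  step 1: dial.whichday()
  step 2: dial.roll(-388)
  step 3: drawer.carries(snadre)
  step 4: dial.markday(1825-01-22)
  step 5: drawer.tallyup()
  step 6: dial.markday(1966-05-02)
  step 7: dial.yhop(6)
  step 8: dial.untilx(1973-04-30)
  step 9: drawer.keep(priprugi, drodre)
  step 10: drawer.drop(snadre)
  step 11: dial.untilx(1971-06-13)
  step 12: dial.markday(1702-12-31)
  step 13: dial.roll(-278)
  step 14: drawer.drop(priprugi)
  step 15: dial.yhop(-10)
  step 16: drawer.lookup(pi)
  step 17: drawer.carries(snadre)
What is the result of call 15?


Answer: 1692-03-28

Derivation:
→ dial.whichday()
← Sunday
→ dial.roll(n='-388')
← 1995-07-13
→ drawer.carries(k='snadre')
← no
→ dial.markday(d='1825-01-22')
← 1825-01-22
→ drawer.tallyup()
← 0
→ dial.markday(d='1966-05-02')
← 1966-05-02
→ dial.yhop(n='6')
← 1972-05-02
→ dial.untilx(d='1973-04-30')
← 363
→ drawer.keep(k='priprugi', v='drodre')
← nil
→ drawer.drop(k='snadre')
← ToolError: no such key snadre
→ dial.untilx(d='1971-06-13')
← -324
→ dial.markday(d='1702-12-31')
← 1702-12-31
→ dial.roll(n='-278')
← 1702-03-28
→ drawer.drop(k='priprugi')
← drodre
→ dial.yhop(n='-10')
← 1692-03-28
→ drawer.lookup(k='pi')
← ToolError: no such key pi
→ drawer.carries(k='snadre')
← no
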